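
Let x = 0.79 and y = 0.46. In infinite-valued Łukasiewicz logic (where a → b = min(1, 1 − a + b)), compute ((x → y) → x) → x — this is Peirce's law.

x → y = min(1, 1 − 0.79 + 0.46) = min(1, 0.67) = 0.67
(x → y) → x = min(1, 1 − 0.67 + 0.79) = min(1, 1.12) = 1.00
((x → y) → x) → x = min(1, 1 − 1.00 + 0.79) = min(1, 0.79) = 0.79
(The value 0.79 < 1 shows this instance is not satisfied; not a Ł∞-tautology in general.)

0.79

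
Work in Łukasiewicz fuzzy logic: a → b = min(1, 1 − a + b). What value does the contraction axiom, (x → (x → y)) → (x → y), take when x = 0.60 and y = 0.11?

x → y = min(1, 1 − 0.60 + 0.11) = min(1, 0.51) = 0.51
x → (x → y) = min(1, 1 − 0.60 + 0.51) = min(1, 0.91) = 0.91
(x → (x → y)) → (x → y) = min(1, 1 − 0.91 + 0.51) = min(1, 0.60) = 0.60
(The value 0.60 < 1 shows this instance is not satisfied; fails in Ł∞ (the t-norm is not idempotent).)

0.60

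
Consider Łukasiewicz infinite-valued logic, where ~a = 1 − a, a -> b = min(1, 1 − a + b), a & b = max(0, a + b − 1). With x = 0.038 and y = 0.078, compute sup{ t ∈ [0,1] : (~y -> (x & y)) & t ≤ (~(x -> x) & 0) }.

~y = 1 − 0.078 = 0.922
x & y = max(0, 0.038 + 0.078 − 1) = max(0, -0.884) = 0.000
~y -> (x & y) = min(1, 1 − 0.922 + 0.000) = min(1, 0.078) = 0.078
So the left factor is ~y -> (x & y) = 0.078.
x -> x = min(1, 1 − 0.038 + 0.038) = min(1, 1.000) = 1.000
~(x -> x) = 1 − 1.000 = 0.000
~(x -> x) & 0 = max(0, 0.000 + 0.000 − 1) = max(0, -1.000) = 0.000
So the right-hand bound is ~(x -> x) & 0 = 0.000.
The residuum of the Łukasiewicz t-norm gives the supremum: min(1, 1 − 0.078 + 0.000).
1 − 0.078 + 0.000 = 0.922, so t = min(1, 0.922) = 0.922.
Check: 0.078 & 0.922 = max(0, 0.000) = 0.000 ≤ 0.000.

0.922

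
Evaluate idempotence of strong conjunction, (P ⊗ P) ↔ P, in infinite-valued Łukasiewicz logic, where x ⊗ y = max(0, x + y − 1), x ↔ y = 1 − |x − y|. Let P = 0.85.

P ⊗ P = max(0, 0.85 + 0.85 − 1) = max(0, 0.70) = 0.70
(P ⊗ P) ↔ P = 1 − |0.70 − 0.85| = 1 − 0.15 = 0.85
(The value 0.85 < 1 shows this instance is not satisfied; fails in Ł∞ since a ⊗ a = max(0, 2a−1) ≠ a in general.)

0.85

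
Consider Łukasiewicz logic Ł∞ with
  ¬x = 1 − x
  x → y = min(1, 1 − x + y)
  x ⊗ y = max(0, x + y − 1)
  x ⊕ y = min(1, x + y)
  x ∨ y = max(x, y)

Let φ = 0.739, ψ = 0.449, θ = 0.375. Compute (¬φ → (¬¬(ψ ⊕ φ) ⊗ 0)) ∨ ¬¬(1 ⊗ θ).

0.739

¬φ = 1 − 0.739 = 0.261
ψ ⊕ φ = min(1, 0.449 + 0.739) = min(1, 1.188) = 1.000
¬(ψ ⊕ φ) = 1 − 1.000 = 0.000
¬¬(ψ ⊕ φ) = 1 − 0.000 = 1.000
¬¬(ψ ⊕ φ) ⊗ 0 = max(0, 1.000 + 0.000 − 1) = max(0, 0.000) = 0.000
¬φ → (¬¬(ψ ⊕ φ) ⊗ 0) = min(1, 1 − 0.261 + 0.000) = min(1, 0.739) = 0.739
1 ⊗ θ = max(0, 1.000 + 0.375 − 1) = max(0, 0.375) = 0.375
¬(1 ⊗ θ) = 1 − 0.375 = 0.625
¬¬(1 ⊗ θ) = 1 − 0.625 = 0.375
(¬φ → (¬¬(ψ ⊕ φ) ⊗ 0)) ∨ ¬¬(1 ⊗ θ) = max(0.739, 0.375) = 0.739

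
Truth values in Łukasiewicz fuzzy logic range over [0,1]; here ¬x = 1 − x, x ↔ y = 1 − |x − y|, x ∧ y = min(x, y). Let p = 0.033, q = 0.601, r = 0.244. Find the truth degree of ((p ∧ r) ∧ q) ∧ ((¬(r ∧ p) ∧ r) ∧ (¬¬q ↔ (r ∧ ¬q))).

0.033

p ∧ r = min(0.033, 0.244) = 0.033
(p ∧ r) ∧ q = min(0.033, 0.601) = 0.033
r ∧ p = min(0.244, 0.033) = 0.033
¬(r ∧ p) = 1 − 0.033 = 0.967
¬(r ∧ p) ∧ r = min(0.967, 0.244) = 0.244
¬q = 1 − 0.601 = 0.399
¬¬q = 1 − 0.399 = 0.601
r ∧ ¬q = min(0.244, 0.399) = 0.244
¬¬q ↔ (r ∧ ¬q) = 1 − |0.601 − 0.244| = 1 − 0.357 = 0.643
(¬(r ∧ p) ∧ r) ∧ (¬¬q ↔ (r ∧ ¬q)) = min(0.244, 0.643) = 0.244
((p ∧ r) ∧ q) ∧ ((¬(r ∧ p) ∧ r) ∧ (¬¬q ↔ (r ∧ ¬q))) = min(0.033, 0.244) = 0.033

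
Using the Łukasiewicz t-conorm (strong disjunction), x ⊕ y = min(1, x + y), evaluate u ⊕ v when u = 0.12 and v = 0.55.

u ⊕ v = min(1, 0.12 + 0.55) = min(1, 0.67) = 0.67
For comparison, the Gödel t-conorm max(x, y) would give 0.55.

0.67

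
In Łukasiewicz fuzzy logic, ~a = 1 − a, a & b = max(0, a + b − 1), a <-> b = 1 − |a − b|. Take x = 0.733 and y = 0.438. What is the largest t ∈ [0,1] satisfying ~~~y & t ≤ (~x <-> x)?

~y = 1 − 0.438 = 0.562
~~y = 1 − 0.562 = 0.438
~~~y = 1 − 0.438 = 0.562
So the left factor is ~~~y = 0.562.
~x = 1 − 0.733 = 0.267
~x <-> x = 1 − |0.267 − 0.733| = 1 − 0.466 = 0.534
So the right-hand bound is ~x <-> x = 0.534.
The residuum of the Łukasiewicz t-norm gives the supremum: min(1, 1 − 0.562 + 0.534).
1 − 0.562 + 0.534 = 0.972, so t = min(1, 0.972) = 0.972.
Check: 0.562 & 0.972 = max(0, 0.534) = 0.534 ≤ 0.534.

0.972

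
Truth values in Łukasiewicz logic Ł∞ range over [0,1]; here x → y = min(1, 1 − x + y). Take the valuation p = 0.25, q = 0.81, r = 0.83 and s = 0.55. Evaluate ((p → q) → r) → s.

p → q = min(1, 1 − 0.25 + 0.81) = min(1, 1.56) = 1.00
(p → q) → r = min(1, 1 − 1.00 + 0.83) = min(1, 0.83) = 0.83
((p → q) → r) → s = min(1, 1 − 0.83 + 0.55) = min(1, 0.72) = 0.72

0.72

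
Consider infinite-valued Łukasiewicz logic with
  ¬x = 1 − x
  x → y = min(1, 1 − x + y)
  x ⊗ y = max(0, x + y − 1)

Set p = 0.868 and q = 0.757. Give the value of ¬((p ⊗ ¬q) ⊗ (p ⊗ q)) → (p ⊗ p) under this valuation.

0.736

¬q = 1 − 0.757 = 0.243
p ⊗ ¬q = max(0, 0.868 + 0.243 − 1) = max(0, 0.111) = 0.111
p ⊗ q = max(0, 0.868 + 0.757 − 1) = max(0, 0.625) = 0.625
(p ⊗ ¬q) ⊗ (p ⊗ q) = max(0, 0.111 + 0.625 − 1) = max(0, -0.264) = 0.000
¬((p ⊗ ¬q) ⊗ (p ⊗ q)) = 1 − 0.000 = 1.000
p ⊗ p = max(0, 0.868 + 0.868 − 1) = max(0, 0.736) = 0.736
¬((p ⊗ ¬q) ⊗ (p ⊗ q)) → (p ⊗ p) = min(1, 1 − 1.000 + 0.736) = min(1, 0.736) = 0.736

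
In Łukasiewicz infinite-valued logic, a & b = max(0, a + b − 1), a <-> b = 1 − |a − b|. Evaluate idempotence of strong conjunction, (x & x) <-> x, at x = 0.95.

x & x = max(0, 0.95 + 0.95 − 1) = max(0, 0.90) = 0.90
(x & x) <-> x = 1 − |0.90 − 0.95| = 1 − 0.05 = 0.95
(The value 0.95 < 1 shows this instance is not satisfied; fails in Ł∞ since a ⊗ a = max(0, 2a−1) ≠ a in general.)

0.95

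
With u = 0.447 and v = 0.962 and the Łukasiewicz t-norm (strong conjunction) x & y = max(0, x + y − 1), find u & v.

0.409

u & v = max(0, 0.447 + 0.962 − 1) = max(0, 0.409) = 0.409
For comparison, the Gödel (minimum) t-norm min(x, y) would give 0.447.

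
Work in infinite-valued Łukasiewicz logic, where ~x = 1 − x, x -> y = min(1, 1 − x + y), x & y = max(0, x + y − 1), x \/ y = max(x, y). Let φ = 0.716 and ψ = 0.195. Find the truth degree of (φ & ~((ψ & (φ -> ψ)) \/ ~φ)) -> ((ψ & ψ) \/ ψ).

φ -> ψ = min(1, 1 − 0.716 + 0.195) = min(1, 0.479) = 0.479
ψ & (φ -> ψ) = max(0, 0.195 + 0.479 − 1) = max(0, -0.326) = 0.000
~φ = 1 − 0.716 = 0.284
(ψ & (φ -> ψ)) \/ ~φ = max(0.000, 0.284) = 0.284
~((ψ & (φ -> ψ)) \/ ~φ) = 1 − 0.284 = 0.716
φ & ~((ψ & (φ -> ψ)) \/ ~φ) = max(0, 0.716 + 0.716 − 1) = max(0, 0.432) = 0.432
ψ & ψ = max(0, 0.195 + 0.195 − 1) = max(0, -0.610) = 0.000
(ψ & ψ) \/ ψ = max(0.000, 0.195) = 0.195
(φ & ~((ψ & (φ -> ψ)) \/ ~φ)) -> ((ψ & ψ) \/ ψ) = min(1, 1 − 0.432 + 0.195) = min(1, 0.763) = 0.763

0.763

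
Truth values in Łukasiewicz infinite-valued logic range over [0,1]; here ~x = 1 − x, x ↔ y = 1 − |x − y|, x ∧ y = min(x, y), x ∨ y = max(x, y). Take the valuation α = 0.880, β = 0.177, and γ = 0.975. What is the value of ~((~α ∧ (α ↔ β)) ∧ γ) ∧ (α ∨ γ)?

0.880

~α = 1 − 0.880 = 0.120
α ↔ β = 1 − |0.880 − 0.177| = 1 − 0.703 = 0.297
~α ∧ (α ↔ β) = min(0.120, 0.297) = 0.120
(~α ∧ (α ↔ β)) ∧ γ = min(0.120, 0.975) = 0.120
~((~α ∧ (α ↔ β)) ∧ γ) = 1 − 0.120 = 0.880
α ∨ γ = max(0.880, 0.975) = 0.975
~((~α ∧ (α ↔ β)) ∧ γ) ∧ (α ∨ γ) = min(0.880, 0.975) = 0.880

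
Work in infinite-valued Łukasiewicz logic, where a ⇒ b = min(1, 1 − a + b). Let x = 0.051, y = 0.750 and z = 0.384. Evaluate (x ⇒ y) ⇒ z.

x ⇒ y = min(1, 1 − 0.051 + 0.750) = min(1, 1.699) = 1.000
(x ⇒ y) ⇒ z = min(1, 1 − 1.000 + 0.384) = min(1, 0.384) = 0.384

0.384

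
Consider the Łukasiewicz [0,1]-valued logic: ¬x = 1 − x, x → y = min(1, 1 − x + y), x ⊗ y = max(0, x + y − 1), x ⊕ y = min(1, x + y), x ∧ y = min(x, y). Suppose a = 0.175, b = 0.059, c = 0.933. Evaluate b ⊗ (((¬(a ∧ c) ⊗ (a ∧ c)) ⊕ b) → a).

0.059

a ∧ c = min(0.175, 0.933) = 0.175
¬(a ∧ c) = 1 − 0.175 = 0.825
¬(a ∧ c) ⊗ (a ∧ c) = max(0, 0.825 + 0.175 − 1) = max(0, 0.000) = 0.000
(¬(a ∧ c) ⊗ (a ∧ c)) ⊕ b = min(1, 0.000 + 0.059) = min(1, 0.059) = 0.059
((¬(a ∧ c) ⊗ (a ∧ c)) ⊕ b) → a = min(1, 1 − 0.059 + 0.175) = min(1, 1.116) = 1.000
b ⊗ (((¬(a ∧ c) ⊗ (a ∧ c)) ⊕ b) → a) = max(0, 0.059 + 1.000 − 1) = max(0, 0.059) = 0.059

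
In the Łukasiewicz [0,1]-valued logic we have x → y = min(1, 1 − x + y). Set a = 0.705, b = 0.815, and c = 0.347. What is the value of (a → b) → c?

a → b = min(1, 1 − 0.705 + 0.815) = min(1, 1.110) = 1.000
(a → b) → c = min(1, 1 − 1.000 + 0.347) = min(1, 0.347) = 0.347

0.347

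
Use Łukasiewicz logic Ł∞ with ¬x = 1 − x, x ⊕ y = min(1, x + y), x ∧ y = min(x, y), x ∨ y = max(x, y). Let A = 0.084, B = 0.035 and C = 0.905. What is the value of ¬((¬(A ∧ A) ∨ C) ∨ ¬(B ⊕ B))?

A ∧ A = min(0.084, 0.084) = 0.084
¬(A ∧ A) = 1 − 0.084 = 0.916
¬(A ∧ A) ∨ C = max(0.916, 0.905) = 0.916
B ⊕ B = min(1, 0.035 + 0.035) = min(1, 0.070) = 0.070
¬(B ⊕ B) = 1 − 0.070 = 0.930
(¬(A ∧ A) ∨ C) ∨ ¬(B ⊕ B) = max(0.916, 0.930) = 0.930
¬((¬(A ∧ A) ∨ C) ∨ ¬(B ⊕ B)) = 1 − 0.930 = 0.070

0.070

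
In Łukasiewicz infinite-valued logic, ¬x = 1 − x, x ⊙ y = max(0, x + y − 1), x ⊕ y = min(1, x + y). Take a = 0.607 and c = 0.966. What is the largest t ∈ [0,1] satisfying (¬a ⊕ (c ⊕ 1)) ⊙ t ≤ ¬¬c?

0.966

¬a = 1 − 0.607 = 0.393
c ⊕ 1 = min(1, 0.966 + 1.000) = min(1, 1.966) = 1.000
¬a ⊕ (c ⊕ 1) = min(1, 0.393 + 1.000) = min(1, 1.393) = 1.000
So the left factor is ¬a ⊕ (c ⊕ 1) = 1.000.
¬c = 1 − 0.966 = 0.034
¬¬c = 1 − 0.034 = 0.966
So the right-hand bound is ¬¬c = 0.966.
The residuum of the Łukasiewicz t-norm gives the supremum: min(1, 1 − 1.000 + 0.966).
1 − 1.000 + 0.966 = 0.966, so t = min(1, 0.966) = 0.966.
Check: 1.000 ⊙ 0.966 = max(0, 0.966) = 0.966 ≤ 0.966.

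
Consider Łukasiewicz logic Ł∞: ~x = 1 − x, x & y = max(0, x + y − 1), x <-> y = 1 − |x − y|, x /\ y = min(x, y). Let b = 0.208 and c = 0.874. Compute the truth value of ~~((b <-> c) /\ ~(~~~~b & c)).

0.334

b <-> c = 1 − |0.208 − 0.874| = 1 − 0.666 = 0.334
~b = 1 − 0.208 = 0.792
~~b = 1 − 0.792 = 0.208
~~~b = 1 − 0.208 = 0.792
~~~~b = 1 − 0.792 = 0.208
~~~~b & c = max(0, 0.208 + 0.874 − 1) = max(0, 0.082) = 0.082
~(~~~~b & c) = 1 − 0.082 = 0.918
(b <-> c) /\ ~(~~~~b & c) = min(0.334, 0.918) = 0.334
~((b <-> c) /\ ~(~~~~b & c)) = 1 − 0.334 = 0.666
~~((b <-> c) /\ ~(~~~~b & c)) = 1 − 0.666 = 0.334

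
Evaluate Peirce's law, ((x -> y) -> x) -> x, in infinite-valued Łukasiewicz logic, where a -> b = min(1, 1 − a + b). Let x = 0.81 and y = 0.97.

x -> y = min(1, 1 − 0.81 + 0.97) = min(1, 1.16) = 1.00
(x -> y) -> x = min(1, 1 − 1.00 + 0.81) = min(1, 0.81) = 0.81
((x -> y) -> x) -> x = min(1, 1 − 0.81 + 0.81) = min(1, 1.00) = 1.00

1.00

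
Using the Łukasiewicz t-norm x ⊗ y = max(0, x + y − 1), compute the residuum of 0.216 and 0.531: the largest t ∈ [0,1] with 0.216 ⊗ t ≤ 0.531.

The residuum of the Łukasiewicz t-norm gives the supremum: min(1, 1 − 0.216 + 0.531).
1 − 0.216 + 0.531 = 1.315, so t = min(1, 1.315) = 1.000.
Check: 0.216 ⊗ 1.000 = max(0, 0.216) = 0.216 ≤ 0.531.

1.000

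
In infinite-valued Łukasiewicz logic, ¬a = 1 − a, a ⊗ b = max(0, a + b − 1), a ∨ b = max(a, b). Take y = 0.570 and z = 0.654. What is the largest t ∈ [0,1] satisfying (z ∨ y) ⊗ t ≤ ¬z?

z ∨ y = max(0.654, 0.570) = 0.654
So the left factor is z ∨ y = 0.654.
¬z = 1 − 0.654 = 0.346
So the right-hand bound is ¬z = 0.346.
The residuum of the Łukasiewicz t-norm gives the supremum: min(1, 1 − 0.654 + 0.346).
1 − 0.654 + 0.346 = 0.692, so t = min(1, 0.692) = 0.692.
Check: 0.654 ⊗ 0.692 = max(0, 0.346) = 0.346 ≤ 0.346.

0.692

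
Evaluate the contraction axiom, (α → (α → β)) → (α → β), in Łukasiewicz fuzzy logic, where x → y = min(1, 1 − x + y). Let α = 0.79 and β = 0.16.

α → β = min(1, 1 − 0.79 + 0.16) = min(1, 0.37) = 0.37
α → (α → β) = min(1, 1 − 0.79 + 0.37) = min(1, 0.58) = 0.58
(α → (α → β)) → (α → β) = min(1, 1 − 0.58 + 0.37) = min(1, 0.79) = 0.79
(The value 0.79 < 1 shows this instance is not satisfied; fails in Ł∞ (the t-norm is not idempotent).)

0.79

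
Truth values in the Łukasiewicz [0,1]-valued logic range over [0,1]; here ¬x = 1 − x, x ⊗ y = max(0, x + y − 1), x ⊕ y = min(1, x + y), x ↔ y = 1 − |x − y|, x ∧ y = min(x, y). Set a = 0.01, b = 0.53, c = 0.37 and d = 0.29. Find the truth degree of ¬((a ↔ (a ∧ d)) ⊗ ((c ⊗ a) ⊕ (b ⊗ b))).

a ∧ d = min(0.01, 0.29) = 0.01
a ↔ (a ∧ d) = 1 − |0.01 − 0.01| = 1 − 0.00 = 1.00
c ⊗ a = max(0, 0.37 + 0.01 − 1) = max(0, -0.62) = 0.00
b ⊗ b = max(0, 0.53 + 0.53 − 1) = max(0, 0.06) = 0.06
(c ⊗ a) ⊕ (b ⊗ b) = min(1, 0.00 + 0.06) = min(1, 0.06) = 0.06
(a ↔ (a ∧ d)) ⊗ ((c ⊗ a) ⊕ (b ⊗ b)) = max(0, 1.00 + 0.06 − 1) = max(0, 0.06) = 0.06
¬((a ↔ (a ∧ d)) ⊗ ((c ⊗ a) ⊕ (b ⊗ b))) = 1 − 0.06 = 0.94

0.94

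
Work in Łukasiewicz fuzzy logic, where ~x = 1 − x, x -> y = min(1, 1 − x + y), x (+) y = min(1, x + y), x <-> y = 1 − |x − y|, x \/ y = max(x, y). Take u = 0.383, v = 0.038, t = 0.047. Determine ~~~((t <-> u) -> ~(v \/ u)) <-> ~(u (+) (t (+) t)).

t <-> u = 1 − |0.047 − 0.383| = 1 − 0.336 = 0.664
v \/ u = max(0.038, 0.383) = 0.383
~(v \/ u) = 1 − 0.383 = 0.617
(t <-> u) -> ~(v \/ u) = min(1, 1 − 0.664 + 0.617) = min(1, 0.953) = 0.953
~((t <-> u) -> ~(v \/ u)) = 1 − 0.953 = 0.047
~~((t <-> u) -> ~(v \/ u)) = 1 − 0.047 = 0.953
~~~((t <-> u) -> ~(v \/ u)) = 1 − 0.953 = 0.047
t (+) t = min(1, 0.047 + 0.047) = min(1, 0.094) = 0.094
u (+) (t (+) t) = min(1, 0.383 + 0.094) = min(1, 0.477) = 0.477
~(u (+) (t (+) t)) = 1 − 0.477 = 0.523
~~~((t <-> u) -> ~(v \/ u)) <-> ~(u (+) (t (+) t)) = 1 − |0.047 − 0.523| = 1 − 0.476 = 0.524

0.524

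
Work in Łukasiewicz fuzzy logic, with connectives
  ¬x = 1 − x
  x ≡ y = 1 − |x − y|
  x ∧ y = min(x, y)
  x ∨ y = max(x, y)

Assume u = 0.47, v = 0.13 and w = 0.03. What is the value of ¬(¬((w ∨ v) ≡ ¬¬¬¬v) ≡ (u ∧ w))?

0.03

w ∨ v = max(0.03, 0.13) = 0.13
¬v = 1 − 0.13 = 0.87
¬¬v = 1 − 0.87 = 0.13
¬¬¬v = 1 − 0.13 = 0.87
¬¬¬¬v = 1 − 0.87 = 0.13
(w ∨ v) ≡ ¬¬¬¬v = 1 − |0.13 − 0.13| = 1 − 0.00 = 1.00
¬((w ∨ v) ≡ ¬¬¬¬v) = 1 − 1.00 = 0.00
u ∧ w = min(0.47, 0.03) = 0.03
¬((w ∨ v) ≡ ¬¬¬¬v) ≡ (u ∧ w) = 1 − |0.00 − 0.03| = 1 − 0.03 = 0.97
¬(¬((w ∨ v) ≡ ¬¬¬¬v) ≡ (u ∧ w)) = 1 − 0.97 = 0.03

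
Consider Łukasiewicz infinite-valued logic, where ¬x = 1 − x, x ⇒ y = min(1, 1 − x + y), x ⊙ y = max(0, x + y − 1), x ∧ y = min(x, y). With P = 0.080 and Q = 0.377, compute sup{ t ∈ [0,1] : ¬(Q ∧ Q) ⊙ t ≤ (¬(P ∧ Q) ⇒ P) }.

0.537

Q ∧ Q = min(0.377, 0.377) = 0.377
¬(Q ∧ Q) = 1 − 0.377 = 0.623
So the left factor is ¬(Q ∧ Q) = 0.623.
P ∧ Q = min(0.080, 0.377) = 0.080
¬(P ∧ Q) = 1 − 0.080 = 0.920
¬(P ∧ Q) ⇒ P = min(1, 1 − 0.920 + 0.080) = min(1, 0.160) = 0.160
So the right-hand bound is ¬(P ∧ Q) ⇒ P = 0.160.
The residuum of the Łukasiewicz t-norm gives the supremum: min(1, 1 − 0.623 + 0.160).
1 − 0.623 + 0.160 = 0.537, so t = min(1, 0.537) = 0.537.
Check: 0.623 ⊙ 0.537 = max(0, 0.160) = 0.160 ≤ 0.160.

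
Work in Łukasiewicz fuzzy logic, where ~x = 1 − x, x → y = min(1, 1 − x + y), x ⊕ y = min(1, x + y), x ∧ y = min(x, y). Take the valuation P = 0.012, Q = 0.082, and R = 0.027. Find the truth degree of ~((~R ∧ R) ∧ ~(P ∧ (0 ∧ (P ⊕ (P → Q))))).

0.973

~R = 1 − 0.027 = 0.973
~R ∧ R = min(0.973, 0.027) = 0.027
P → Q = min(1, 1 − 0.012 + 0.082) = min(1, 1.070) = 1.000
P ⊕ (P → Q) = min(1, 0.012 + 1.000) = min(1, 1.012) = 1.000
0 ∧ (P ⊕ (P → Q)) = min(0.000, 1.000) = 0.000
P ∧ (0 ∧ (P ⊕ (P → Q))) = min(0.012, 0.000) = 0.000
~(P ∧ (0 ∧ (P ⊕ (P → Q)))) = 1 − 0.000 = 1.000
(~R ∧ R) ∧ ~(P ∧ (0 ∧ (P ⊕ (P → Q)))) = min(0.027, 1.000) = 0.027
~((~R ∧ R) ∧ ~(P ∧ (0 ∧ (P ⊕ (P → Q))))) = 1 − 0.027 = 0.973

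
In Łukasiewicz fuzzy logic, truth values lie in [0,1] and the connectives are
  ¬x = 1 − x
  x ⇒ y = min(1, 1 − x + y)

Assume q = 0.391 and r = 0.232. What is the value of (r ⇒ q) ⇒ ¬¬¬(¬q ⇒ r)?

r ⇒ q = min(1, 1 − 0.232 + 0.391) = min(1, 1.159) = 1.000
¬q = 1 − 0.391 = 0.609
¬q ⇒ r = min(1, 1 − 0.609 + 0.232) = min(1, 0.623) = 0.623
¬(¬q ⇒ r) = 1 − 0.623 = 0.377
¬¬(¬q ⇒ r) = 1 − 0.377 = 0.623
¬¬¬(¬q ⇒ r) = 1 − 0.623 = 0.377
(r ⇒ q) ⇒ ¬¬¬(¬q ⇒ r) = min(1, 1 − 1.000 + 0.377) = min(1, 0.377) = 0.377

0.377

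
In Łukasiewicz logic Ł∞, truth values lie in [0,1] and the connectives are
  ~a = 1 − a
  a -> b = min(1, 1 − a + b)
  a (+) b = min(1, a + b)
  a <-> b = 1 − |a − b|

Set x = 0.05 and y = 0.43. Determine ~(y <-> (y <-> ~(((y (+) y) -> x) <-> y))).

y (+) y = min(1, 0.43 + 0.43) = min(1, 0.86) = 0.86
(y (+) y) -> x = min(1, 1 − 0.86 + 0.05) = min(1, 0.19) = 0.19
((y (+) y) -> x) <-> y = 1 − |0.19 − 0.43| = 1 − 0.24 = 0.76
~(((y (+) y) -> x) <-> y) = 1 − 0.76 = 0.24
y <-> ~(((y (+) y) -> x) <-> y) = 1 − |0.43 − 0.24| = 1 − 0.19 = 0.81
y <-> (y <-> ~(((y (+) y) -> x) <-> y)) = 1 − |0.43 − 0.81| = 1 − 0.38 = 0.62
~(y <-> (y <-> ~(((y (+) y) -> x) <-> y))) = 1 − 0.62 = 0.38

0.38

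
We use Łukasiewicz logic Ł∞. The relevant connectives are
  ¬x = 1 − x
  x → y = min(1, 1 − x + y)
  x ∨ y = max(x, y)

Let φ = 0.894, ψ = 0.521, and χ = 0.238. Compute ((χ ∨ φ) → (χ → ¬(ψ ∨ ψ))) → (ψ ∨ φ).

χ ∨ φ = max(0.238, 0.894) = 0.894
ψ ∨ ψ = max(0.521, 0.521) = 0.521
¬(ψ ∨ ψ) = 1 − 0.521 = 0.479
χ → ¬(ψ ∨ ψ) = min(1, 1 − 0.238 + 0.479) = min(1, 1.241) = 1.000
(χ ∨ φ) → (χ → ¬(ψ ∨ ψ)) = min(1, 1 − 0.894 + 1.000) = min(1, 1.106) = 1.000
ψ ∨ φ = max(0.521, 0.894) = 0.894
((χ ∨ φ) → (χ → ¬(ψ ∨ ψ))) → (ψ ∨ φ) = min(1, 1 − 1.000 + 0.894) = min(1, 0.894) = 0.894

0.894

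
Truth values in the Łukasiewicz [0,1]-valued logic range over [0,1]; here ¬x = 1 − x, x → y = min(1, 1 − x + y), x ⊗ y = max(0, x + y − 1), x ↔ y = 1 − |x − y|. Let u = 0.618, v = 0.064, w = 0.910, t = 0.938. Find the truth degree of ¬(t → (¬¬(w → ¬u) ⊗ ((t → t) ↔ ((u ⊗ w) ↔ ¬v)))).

¬u = 1 − 0.618 = 0.382
w → ¬u = min(1, 1 − 0.910 + 0.382) = min(1, 0.472) = 0.472
¬(w → ¬u) = 1 − 0.472 = 0.528
¬¬(w → ¬u) = 1 − 0.528 = 0.472
t → t = min(1, 1 − 0.938 + 0.938) = min(1, 1.000) = 1.000
u ⊗ w = max(0, 0.618 + 0.910 − 1) = max(0, 0.528) = 0.528
¬v = 1 − 0.064 = 0.936
(u ⊗ w) ↔ ¬v = 1 − |0.528 − 0.936| = 1 − 0.408 = 0.592
(t → t) ↔ ((u ⊗ w) ↔ ¬v) = 1 − |1.000 − 0.592| = 1 − 0.408 = 0.592
¬¬(w → ¬u) ⊗ ((t → t) ↔ ((u ⊗ w) ↔ ¬v)) = max(0, 0.472 + 0.592 − 1) = max(0, 0.064) = 0.064
t → (¬¬(w → ¬u) ⊗ ((t → t) ↔ ((u ⊗ w) ↔ ¬v))) = min(1, 1 − 0.938 + 0.064) = min(1, 0.126) = 0.126
¬(t → (¬¬(w → ¬u) ⊗ ((t → t) ↔ ((u ⊗ w) ↔ ¬v)))) = 1 − 0.126 = 0.874

0.874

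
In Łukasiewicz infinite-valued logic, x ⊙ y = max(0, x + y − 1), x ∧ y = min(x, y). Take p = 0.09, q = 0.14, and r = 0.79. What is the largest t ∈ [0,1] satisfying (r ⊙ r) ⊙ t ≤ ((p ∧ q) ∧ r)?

0.51

r ⊙ r = max(0, 0.79 + 0.79 − 1) = max(0, 0.58) = 0.58
So the left factor is r ⊙ r = 0.58.
p ∧ q = min(0.09, 0.14) = 0.09
(p ∧ q) ∧ r = min(0.09, 0.79) = 0.09
So the right-hand bound is (p ∧ q) ∧ r = 0.09.
The residuum of the Łukasiewicz t-norm gives the supremum: min(1, 1 − 0.58 + 0.09).
1 − 0.58 + 0.09 = 0.51, so t = min(1, 0.51) = 0.51.
Check: 0.58 ⊙ 0.51 = max(0, 0.09) = 0.09 ≤ 0.09.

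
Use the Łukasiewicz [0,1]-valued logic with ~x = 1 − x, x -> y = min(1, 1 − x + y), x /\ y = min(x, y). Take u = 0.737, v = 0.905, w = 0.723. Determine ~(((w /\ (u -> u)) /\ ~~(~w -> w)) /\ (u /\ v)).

0.277

u -> u = min(1, 1 − 0.737 + 0.737) = min(1, 1.000) = 1.000
w /\ (u -> u) = min(0.723, 1.000) = 0.723
~w = 1 − 0.723 = 0.277
~w -> w = min(1, 1 − 0.277 + 0.723) = min(1, 1.446) = 1.000
~(~w -> w) = 1 − 1.000 = 0.000
~~(~w -> w) = 1 − 0.000 = 1.000
(w /\ (u -> u)) /\ ~~(~w -> w) = min(0.723, 1.000) = 0.723
u /\ v = min(0.737, 0.905) = 0.737
((w /\ (u -> u)) /\ ~~(~w -> w)) /\ (u /\ v) = min(0.723, 0.737) = 0.723
~(((w /\ (u -> u)) /\ ~~(~w -> w)) /\ (u /\ v)) = 1 − 0.723 = 0.277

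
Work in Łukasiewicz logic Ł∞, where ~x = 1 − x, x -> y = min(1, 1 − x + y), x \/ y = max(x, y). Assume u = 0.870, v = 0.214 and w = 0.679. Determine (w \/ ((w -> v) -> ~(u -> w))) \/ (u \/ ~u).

w -> v = min(1, 1 − 0.679 + 0.214) = min(1, 0.535) = 0.535
u -> w = min(1, 1 − 0.870 + 0.679) = min(1, 0.809) = 0.809
~(u -> w) = 1 − 0.809 = 0.191
(w -> v) -> ~(u -> w) = min(1, 1 − 0.535 + 0.191) = min(1, 0.656) = 0.656
w \/ ((w -> v) -> ~(u -> w)) = max(0.679, 0.656) = 0.679
~u = 1 − 0.870 = 0.130
u \/ ~u = max(0.870, 0.130) = 0.870
(w \/ ((w -> v) -> ~(u -> w))) \/ (u \/ ~u) = max(0.679, 0.870) = 0.870

0.870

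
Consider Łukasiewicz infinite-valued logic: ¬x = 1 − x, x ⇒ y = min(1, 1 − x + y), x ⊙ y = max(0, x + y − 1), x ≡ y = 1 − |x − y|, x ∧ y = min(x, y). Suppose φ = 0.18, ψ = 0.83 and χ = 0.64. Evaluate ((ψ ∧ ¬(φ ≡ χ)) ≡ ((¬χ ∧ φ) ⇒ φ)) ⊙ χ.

φ ≡ χ = 1 − |0.18 − 0.64| = 1 − 0.46 = 0.54
¬(φ ≡ χ) = 1 − 0.54 = 0.46
ψ ∧ ¬(φ ≡ χ) = min(0.83, 0.46) = 0.46
¬χ = 1 − 0.64 = 0.36
¬χ ∧ φ = min(0.36, 0.18) = 0.18
(¬χ ∧ φ) ⇒ φ = min(1, 1 − 0.18 + 0.18) = min(1, 1.00) = 1.00
(ψ ∧ ¬(φ ≡ χ)) ≡ ((¬χ ∧ φ) ⇒ φ) = 1 − |0.46 − 1.00| = 1 − 0.54 = 0.46
((ψ ∧ ¬(φ ≡ χ)) ≡ ((¬χ ∧ φ) ⇒ φ)) ⊙ χ = max(0, 0.46 + 0.64 − 1) = max(0, 0.10) = 0.10

0.10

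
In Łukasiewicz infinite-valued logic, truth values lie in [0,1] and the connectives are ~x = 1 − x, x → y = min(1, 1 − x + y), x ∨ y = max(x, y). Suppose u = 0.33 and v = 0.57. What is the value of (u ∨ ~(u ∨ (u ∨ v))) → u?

0.90

u ∨ v = max(0.33, 0.57) = 0.57
u ∨ (u ∨ v) = max(0.33, 0.57) = 0.57
~(u ∨ (u ∨ v)) = 1 − 0.57 = 0.43
u ∨ ~(u ∨ (u ∨ v)) = max(0.33, 0.43) = 0.43
(u ∨ ~(u ∨ (u ∨ v))) → u = min(1, 1 − 0.43 + 0.33) = min(1, 0.90) = 0.90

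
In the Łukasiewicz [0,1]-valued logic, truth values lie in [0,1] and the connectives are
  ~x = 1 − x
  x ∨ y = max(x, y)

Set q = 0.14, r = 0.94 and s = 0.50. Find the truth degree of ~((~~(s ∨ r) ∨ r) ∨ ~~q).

s ∨ r = max(0.50, 0.94) = 0.94
~(s ∨ r) = 1 − 0.94 = 0.06
~~(s ∨ r) = 1 − 0.06 = 0.94
~~(s ∨ r) ∨ r = max(0.94, 0.94) = 0.94
~q = 1 − 0.14 = 0.86
~~q = 1 − 0.86 = 0.14
(~~(s ∨ r) ∨ r) ∨ ~~q = max(0.94, 0.14) = 0.94
~((~~(s ∨ r) ∨ r) ∨ ~~q) = 1 − 0.94 = 0.06

0.06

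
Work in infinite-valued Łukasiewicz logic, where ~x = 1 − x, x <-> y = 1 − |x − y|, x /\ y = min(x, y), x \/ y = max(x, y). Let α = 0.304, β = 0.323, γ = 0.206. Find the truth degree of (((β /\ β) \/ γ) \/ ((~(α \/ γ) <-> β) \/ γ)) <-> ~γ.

β /\ β = min(0.323, 0.323) = 0.323
(β /\ β) \/ γ = max(0.323, 0.206) = 0.323
α \/ γ = max(0.304, 0.206) = 0.304
~(α \/ γ) = 1 − 0.304 = 0.696
~(α \/ γ) <-> β = 1 − |0.696 − 0.323| = 1 − 0.373 = 0.627
(~(α \/ γ) <-> β) \/ γ = max(0.627, 0.206) = 0.627
((β /\ β) \/ γ) \/ ((~(α \/ γ) <-> β) \/ γ) = max(0.323, 0.627) = 0.627
~γ = 1 − 0.206 = 0.794
(((β /\ β) \/ γ) \/ ((~(α \/ γ) <-> β) \/ γ)) <-> ~γ = 1 − |0.627 − 0.794| = 1 − 0.167 = 0.833

0.833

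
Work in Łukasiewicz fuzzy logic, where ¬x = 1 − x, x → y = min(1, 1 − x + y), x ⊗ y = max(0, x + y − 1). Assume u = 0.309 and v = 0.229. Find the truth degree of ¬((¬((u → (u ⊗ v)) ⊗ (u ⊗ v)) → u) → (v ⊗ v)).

u ⊗ v = max(0, 0.309 + 0.229 − 1) = max(0, -0.462) = 0.000
u → (u ⊗ v) = min(1, 1 − 0.309 + 0.000) = min(1, 0.691) = 0.691
(u → (u ⊗ v)) ⊗ (u ⊗ v) = max(0, 0.691 + 0.000 − 1) = max(0, -0.309) = 0.000
¬((u → (u ⊗ v)) ⊗ (u ⊗ v)) = 1 − 0.000 = 1.000
¬((u → (u ⊗ v)) ⊗ (u ⊗ v)) → u = min(1, 1 − 1.000 + 0.309) = min(1, 0.309) = 0.309
v ⊗ v = max(0, 0.229 + 0.229 − 1) = max(0, -0.542) = 0.000
(¬((u → (u ⊗ v)) ⊗ (u ⊗ v)) → u) → (v ⊗ v) = min(1, 1 − 0.309 + 0.000) = min(1, 0.691) = 0.691
¬((¬((u → (u ⊗ v)) ⊗ (u ⊗ v)) → u) → (v ⊗ v)) = 1 − 0.691 = 0.309

0.309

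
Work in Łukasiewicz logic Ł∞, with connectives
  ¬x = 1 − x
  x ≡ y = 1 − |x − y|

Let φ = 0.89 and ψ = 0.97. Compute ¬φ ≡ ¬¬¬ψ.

0.92

¬φ = 1 − 0.89 = 0.11
¬ψ = 1 − 0.97 = 0.03
¬¬ψ = 1 − 0.03 = 0.97
¬¬¬ψ = 1 − 0.97 = 0.03
¬φ ≡ ¬¬¬ψ = 1 − |0.11 − 0.03| = 1 − 0.08 = 0.92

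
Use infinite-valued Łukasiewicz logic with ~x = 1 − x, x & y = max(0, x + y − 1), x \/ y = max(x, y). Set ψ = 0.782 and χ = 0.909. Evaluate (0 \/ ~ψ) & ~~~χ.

0.000

~ψ = 1 − 0.782 = 0.218
0 \/ ~ψ = max(0.000, 0.218) = 0.218
~χ = 1 − 0.909 = 0.091
~~χ = 1 − 0.091 = 0.909
~~~χ = 1 − 0.909 = 0.091
(0 \/ ~ψ) & ~~~χ = max(0, 0.218 + 0.091 − 1) = max(0, -0.691) = 0.000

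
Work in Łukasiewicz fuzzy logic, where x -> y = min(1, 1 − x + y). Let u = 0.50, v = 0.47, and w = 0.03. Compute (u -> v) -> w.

0.06

u -> v = min(1, 1 − 0.50 + 0.47) = min(1, 0.97) = 0.97
(u -> v) -> w = min(1, 1 − 0.97 + 0.03) = min(1, 0.06) = 0.06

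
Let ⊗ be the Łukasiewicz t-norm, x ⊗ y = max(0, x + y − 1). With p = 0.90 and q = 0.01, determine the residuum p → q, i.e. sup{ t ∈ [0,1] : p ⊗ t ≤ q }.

0.11

The residuum of the Łukasiewicz t-norm gives the supremum: min(1, 1 − 0.90 + 0.01).
1 − 0.90 + 0.01 = 0.11, so t = min(1, 0.11) = 0.11.
Check: 0.90 ⊗ 0.11 = max(0, 0.01) = 0.01 ≤ 0.01.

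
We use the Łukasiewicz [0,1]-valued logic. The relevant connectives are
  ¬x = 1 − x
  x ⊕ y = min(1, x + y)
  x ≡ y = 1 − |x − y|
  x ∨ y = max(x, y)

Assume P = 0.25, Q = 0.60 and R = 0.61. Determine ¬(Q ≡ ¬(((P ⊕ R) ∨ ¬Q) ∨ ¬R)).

0.46

P ⊕ R = min(1, 0.25 + 0.61) = min(1, 0.86) = 0.86
¬Q = 1 − 0.60 = 0.40
(P ⊕ R) ∨ ¬Q = max(0.86, 0.40) = 0.86
¬R = 1 − 0.61 = 0.39
((P ⊕ R) ∨ ¬Q) ∨ ¬R = max(0.86, 0.39) = 0.86
¬(((P ⊕ R) ∨ ¬Q) ∨ ¬R) = 1 − 0.86 = 0.14
Q ≡ ¬(((P ⊕ R) ∨ ¬Q) ∨ ¬R) = 1 − |0.60 − 0.14| = 1 − 0.46 = 0.54
¬(Q ≡ ¬(((P ⊕ R) ∨ ¬Q) ∨ ¬R)) = 1 − 0.54 = 0.46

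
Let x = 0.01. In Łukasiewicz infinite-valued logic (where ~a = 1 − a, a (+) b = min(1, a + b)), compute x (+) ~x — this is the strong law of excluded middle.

~x = 1 − 0.01 = 0.99
x (+) ~x = min(1, 0.01 + 0.99) = min(1, 1.00) = 1.00
(As expected: always 1 in Ł∞ since a ⊕ (1−a) = 1.)

1.00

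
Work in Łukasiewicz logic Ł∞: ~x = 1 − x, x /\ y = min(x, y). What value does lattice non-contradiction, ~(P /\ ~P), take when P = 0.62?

0.62

~P = 1 − 0.62 = 0.38
P /\ ~P = min(0.62, 0.38) = 0.38
~(P /\ ~P) = 1 − 0.38 = 0.62
(The value 0.62 < 1 shows this instance is not satisfied; not a Ł∞-tautology — its value is 1 − min(a, 1−a).)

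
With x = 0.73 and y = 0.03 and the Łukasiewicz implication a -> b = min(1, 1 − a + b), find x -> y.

x -> y = min(1, 1 − 0.73 + 0.03) = min(1, 0.30) = 0.30
For comparison, the Gödel implication (1 if a ≤ b else b) would give 0.03.

0.30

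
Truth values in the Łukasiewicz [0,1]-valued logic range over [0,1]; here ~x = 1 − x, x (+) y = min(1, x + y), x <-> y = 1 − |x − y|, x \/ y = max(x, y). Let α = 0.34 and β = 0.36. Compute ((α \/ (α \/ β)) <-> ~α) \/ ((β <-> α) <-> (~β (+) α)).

1.00

α \/ β = max(0.34, 0.36) = 0.36
α \/ (α \/ β) = max(0.34, 0.36) = 0.36
~α = 1 − 0.34 = 0.66
(α \/ (α \/ β)) <-> ~α = 1 − |0.36 − 0.66| = 1 − 0.30 = 0.70
β <-> α = 1 − |0.36 − 0.34| = 1 − 0.02 = 0.98
~β = 1 − 0.36 = 0.64
~β (+) α = min(1, 0.64 + 0.34) = min(1, 0.98) = 0.98
(β <-> α) <-> (~β (+) α) = 1 − |0.98 − 0.98| = 1 − 0.00 = 1.00
((α \/ (α \/ β)) <-> ~α) \/ ((β <-> α) <-> (~β (+) α)) = max(0.70, 1.00) = 1.00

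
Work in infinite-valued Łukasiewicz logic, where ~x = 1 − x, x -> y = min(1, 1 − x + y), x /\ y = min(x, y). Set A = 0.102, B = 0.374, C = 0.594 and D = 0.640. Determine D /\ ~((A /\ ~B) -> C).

0.000

~B = 1 − 0.374 = 0.626
A /\ ~B = min(0.102, 0.626) = 0.102
(A /\ ~B) -> C = min(1, 1 − 0.102 + 0.594) = min(1, 1.492) = 1.000
~((A /\ ~B) -> C) = 1 − 1.000 = 0.000
D /\ ~((A /\ ~B) -> C) = min(0.640, 0.000) = 0.000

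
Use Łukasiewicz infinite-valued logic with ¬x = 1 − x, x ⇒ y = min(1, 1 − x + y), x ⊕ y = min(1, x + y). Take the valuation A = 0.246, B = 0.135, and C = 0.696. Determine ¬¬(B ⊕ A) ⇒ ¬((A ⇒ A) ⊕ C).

B ⊕ A = min(1, 0.135 + 0.246) = min(1, 0.381) = 0.381
¬(B ⊕ A) = 1 − 0.381 = 0.619
¬¬(B ⊕ A) = 1 − 0.619 = 0.381
A ⇒ A = min(1, 1 − 0.246 + 0.246) = min(1, 1.000) = 1.000
(A ⇒ A) ⊕ C = min(1, 1.000 + 0.696) = min(1, 1.696) = 1.000
¬((A ⇒ A) ⊕ C) = 1 − 1.000 = 0.000
¬¬(B ⊕ A) ⇒ ¬((A ⇒ A) ⊕ C) = min(1, 1 − 0.381 + 0.000) = min(1, 0.619) = 0.619

0.619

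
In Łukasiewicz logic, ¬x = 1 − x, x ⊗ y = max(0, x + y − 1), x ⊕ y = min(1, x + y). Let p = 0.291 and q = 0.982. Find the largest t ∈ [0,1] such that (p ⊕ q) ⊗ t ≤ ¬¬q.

p ⊕ q = min(1, 0.291 + 0.982) = min(1, 1.273) = 1.000
So the left factor is p ⊕ q = 1.000.
¬q = 1 − 0.982 = 0.018
¬¬q = 1 − 0.018 = 0.982
So the right-hand bound is ¬¬q = 0.982.
The residuum of the Łukasiewicz t-norm gives the supremum: min(1, 1 − 1.000 + 0.982).
1 − 1.000 + 0.982 = 0.982, so t = min(1, 0.982) = 0.982.
Check: 1.000 ⊗ 0.982 = max(0, 0.982) = 0.982 ≤ 0.982.

0.982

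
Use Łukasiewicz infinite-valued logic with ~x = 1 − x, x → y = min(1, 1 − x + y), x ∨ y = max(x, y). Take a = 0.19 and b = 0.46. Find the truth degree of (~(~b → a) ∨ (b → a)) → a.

0.46

~b = 1 − 0.46 = 0.54
~b → a = min(1, 1 − 0.54 + 0.19) = min(1, 0.65) = 0.65
~(~b → a) = 1 − 0.65 = 0.35
b → a = min(1, 1 − 0.46 + 0.19) = min(1, 0.73) = 0.73
~(~b → a) ∨ (b → a) = max(0.35, 0.73) = 0.73
(~(~b → a) ∨ (b → a)) → a = min(1, 1 − 0.73 + 0.19) = min(1, 0.46) = 0.46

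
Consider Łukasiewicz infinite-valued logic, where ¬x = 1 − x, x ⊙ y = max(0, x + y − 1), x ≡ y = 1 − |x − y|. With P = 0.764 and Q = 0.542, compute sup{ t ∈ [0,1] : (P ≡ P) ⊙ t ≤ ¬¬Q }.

P ≡ P = 1 − |0.764 − 0.764| = 1 − 0.000 = 1.000
So the left factor is P ≡ P = 1.000.
¬Q = 1 − 0.542 = 0.458
¬¬Q = 1 − 0.458 = 0.542
So the right-hand bound is ¬¬Q = 0.542.
The residuum of the Łukasiewicz t-norm gives the supremum: min(1, 1 − 1.000 + 0.542).
1 − 1.000 + 0.542 = 0.542, so t = min(1, 0.542) = 0.542.
Check: 1.000 ⊙ 0.542 = max(0, 0.542) = 0.542 ≤ 0.542.

0.542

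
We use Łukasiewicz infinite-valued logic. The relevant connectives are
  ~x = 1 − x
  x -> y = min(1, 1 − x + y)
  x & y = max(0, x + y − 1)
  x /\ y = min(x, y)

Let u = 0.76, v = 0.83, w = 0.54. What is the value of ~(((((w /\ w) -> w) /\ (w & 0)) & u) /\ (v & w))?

1.00

w /\ w = min(0.54, 0.54) = 0.54
(w /\ w) -> w = min(1, 1 − 0.54 + 0.54) = min(1, 1.00) = 1.00
w & 0 = max(0, 0.54 + 0.00 − 1) = max(0, -0.46) = 0.00
((w /\ w) -> w) /\ (w & 0) = min(1.00, 0.00) = 0.00
(((w /\ w) -> w) /\ (w & 0)) & u = max(0, 0.00 + 0.76 − 1) = max(0, -0.24) = 0.00
v & w = max(0, 0.83 + 0.54 − 1) = max(0, 0.37) = 0.37
((((w /\ w) -> w) /\ (w & 0)) & u) /\ (v & w) = min(0.00, 0.37) = 0.00
~(((((w /\ w) -> w) /\ (w & 0)) & u) /\ (v & w)) = 1 − 0.00 = 1.00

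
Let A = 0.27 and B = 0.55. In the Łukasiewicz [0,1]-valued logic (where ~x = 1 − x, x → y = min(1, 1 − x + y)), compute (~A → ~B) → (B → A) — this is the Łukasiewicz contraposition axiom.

~A = 1 − 0.27 = 0.73
~B = 1 − 0.55 = 0.45
~A → ~B = min(1, 1 − 0.73 + 0.45) = min(1, 0.72) = 0.72
B → A = min(1, 1 − 0.55 + 0.27) = min(1, 0.72) = 0.72
(~A → ~B) → (B → A) = min(1, 1 − 0.72 + 0.72) = min(1, 1.00) = 1.00
(As expected: an axiom of Ł∞, always 1.)

1.00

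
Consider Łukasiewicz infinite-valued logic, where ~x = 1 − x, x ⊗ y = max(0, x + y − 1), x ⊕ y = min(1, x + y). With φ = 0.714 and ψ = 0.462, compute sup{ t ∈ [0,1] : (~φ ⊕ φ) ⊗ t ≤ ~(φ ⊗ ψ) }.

~φ = 1 − 0.714 = 0.286
~φ ⊕ φ = min(1, 0.286 + 0.714) = min(1, 1.000) = 1.000
So the left factor is ~φ ⊕ φ = 1.000.
φ ⊗ ψ = max(0, 0.714 + 0.462 − 1) = max(0, 0.176) = 0.176
~(φ ⊗ ψ) = 1 − 0.176 = 0.824
So the right-hand bound is ~(φ ⊗ ψ) = 0.824.
The residuum of the Łukasiewicz t-norm gives the supremum: min(1, 1 − 1.000 + 0.824).
1 − 1.000 + 0.824 = 0.824, so t = min(1, 0.824) = 0.824.
Check: 1.000 ⊗ 0.824 = max(0, 0.824) = 0.824 ≤ 0.824.

0.824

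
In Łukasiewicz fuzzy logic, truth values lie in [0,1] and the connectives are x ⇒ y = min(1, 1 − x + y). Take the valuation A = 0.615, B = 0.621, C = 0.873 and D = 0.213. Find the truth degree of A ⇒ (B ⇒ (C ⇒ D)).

1.000

C ⇒ D = min(1, 1 − 0.873 + 0.213) = min(1, 0.340) = 0.340
B ⇒ (C ⇒ D) = min(1, 1 − 0.621 + 0.340) = min(1, 0.719) = 0.719
A ⇒ (B ⇒ (C ⇒ D)) = min(1, 1 − 0.615 + 0.719) = min(1, 1.104) = 1.000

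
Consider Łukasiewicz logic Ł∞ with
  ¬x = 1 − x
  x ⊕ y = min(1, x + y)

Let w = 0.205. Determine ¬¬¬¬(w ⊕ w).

w ⊕ w = min(1, 0.205 + 0.205) = min(1, 0.410) = 0.410
¬(w ⊕ w) = 1 − 0.410 = 0.590
¬¬(w ⊕ w) = 1 − 0.590 = 0.410
¬¬¬(w ⊕ w) = 1 − 0.410 = 0.590
¬¬¬¬(w ⊕ w) = 1 − 0.590 = 0.410

0.410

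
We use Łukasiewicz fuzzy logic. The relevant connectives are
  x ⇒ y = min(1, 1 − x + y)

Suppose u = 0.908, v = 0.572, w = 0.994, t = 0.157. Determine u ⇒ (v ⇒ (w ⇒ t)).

0.683

w ⇒ t = min(1, 1 − 0.994 + 0.157) = min(1, 0.163) = 0.163
v ⇒ (w ⇒ t) = min(1, 1 − 0.572 + 0.163) = min(1, 0.591) = 0.591
u ⇒ (v ⇒ (w ⇒ t)) = min(1, 1 − 0.908 + 0.591) = min(1, 0.683) = 0.683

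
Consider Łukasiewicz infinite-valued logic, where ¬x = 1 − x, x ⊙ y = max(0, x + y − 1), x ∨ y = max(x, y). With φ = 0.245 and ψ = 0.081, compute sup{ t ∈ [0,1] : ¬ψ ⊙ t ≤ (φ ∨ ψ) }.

0.326

¬ψ = 1 − 0.081 = 0.919
So the left factor is ¬ψ = 0.919.
φ ∨ ψ = max(0.245, 0.081) = 0.245
So the right-hand bound is φ ∨ ψ = 0.245.
The residuum of the Łukasiewicz t-norm gives the supremum: min(1, 1 − 0.919 + 0.245).
1 − 0.919 + 0.245 = 0.326, so t = min(1, 0.326) = 0.326.
Check: 0.919 ⊙ 0.326 = max(0, 0.245) = 0.245 ≤ 0.245.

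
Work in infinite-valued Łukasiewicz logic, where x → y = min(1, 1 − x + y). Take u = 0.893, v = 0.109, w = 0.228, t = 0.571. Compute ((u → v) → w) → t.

u → v = min(1, 1 − 0.893 + 0.109) = min(1, 0.216) = 0.216
(u → v) → w = min(1, 1 − 0.216 + 0.228) = min(1, 1.012) = 1.000
((u → v) → w) → t = min(1, 1 − 1.000 + 0.571) = min(1, 0.571) = 0.571

0.571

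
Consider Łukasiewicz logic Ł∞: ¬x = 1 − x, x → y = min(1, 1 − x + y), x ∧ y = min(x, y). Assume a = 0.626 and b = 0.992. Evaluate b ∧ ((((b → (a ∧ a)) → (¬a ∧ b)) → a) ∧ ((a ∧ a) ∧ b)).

0.626

a ∧ a = min(0.626, 0.626) = 0.626
b → (a ∧ a) = min(1, 1 − 0.992 + 0.626) = min(1, 0.634) = 0.634
¬a = 1 − 0.626 = 0.374
¬a ∧ b = min(0.374, 0.992) = 0.374
(b → (a ∧ a)) → (¬a ∧ b) = min(1, 1 − 0.634 + 0.374) = min(1, 0.740) = 0.740
((b → (a ∧ a)) → (¬a ∧ b)) → a = min(1, 1 − 0.740 + 0.626) = min(1, 0.886) = 0.886
(a ∧ a) ∧ b = min(0.626, 0.992) = 0.626
(((b → (a ∧ a)) → (¬a ∧ b)) → a) ∧ ((a ∧ a) ∧ b) = min(0.886, 0.626) = 0.626
b ∧ ((((b → (a ∧ a)) → (¬a ∧ b)) → a) ∧ ((a ∧ a) ∧ b)) = min(0.992, 0.626) = 0.626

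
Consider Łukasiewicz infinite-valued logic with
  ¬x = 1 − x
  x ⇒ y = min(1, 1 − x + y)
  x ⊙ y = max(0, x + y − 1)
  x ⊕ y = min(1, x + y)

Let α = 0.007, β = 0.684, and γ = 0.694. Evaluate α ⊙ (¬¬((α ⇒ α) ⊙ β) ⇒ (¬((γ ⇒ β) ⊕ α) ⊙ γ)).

0.000

α ⇒ α = min(1, 1 − 0.007 + 0.007) = min(1, 1.000) = 1.000
(α ⇒ α) ⊙ β = max(0, 1.000 + 0.684 − 1) = max(0, 0.684) = 0.684
¬((α ⇒ α) ⊙ β) = 1 − 0.684 = 0.316
¬¬((α ⇒ α) ⊙ β) = 1 − 0.316 = 0.684
γ ⇒ β = min(1, 1 − 0.694 + 0.684) = min(1, 0.990) = 0.990
(γ ⇒ β) ⊕ α = min(1, 0.990 + 0.007) = min(1, 0.997) = 0.997
¬((γ ⇒ β) ⊕ α) = 1 − 0.997 = 0.003
¬((γ ⇒ β) ⊕ α) ⊙ γ = max(0, 0.003 + 0.694 − 1) = max(0, -0.303) = 0.000
¬¬((α ⇒ α) ⊙ β) ⇒ (¬((γ ⇒ β) ⊕ α) ⊙ γ) = min(1, 1 − 0.684 + 0.000) = min(1, 0.316) = 0.316
α ⊙ (¬¬((α ⇒ α) ⊙ β) ⇒ (¬((γ ⇒ β) ⊕ α) ⊙ γ)) = max(0, 0.007 + 0.316 − 1) = max(0, -0.677) = 0.000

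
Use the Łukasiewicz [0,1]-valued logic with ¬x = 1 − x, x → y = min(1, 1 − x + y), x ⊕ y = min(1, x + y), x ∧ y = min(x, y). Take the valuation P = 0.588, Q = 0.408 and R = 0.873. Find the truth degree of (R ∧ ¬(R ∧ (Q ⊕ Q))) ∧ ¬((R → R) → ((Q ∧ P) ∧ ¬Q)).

0.184

Q ⊕ Q = min(1, 0.408 + 0.408) = min(1, 0.816) = 0.816
R ∧ (Q ⊕ Q) = min(0.873, 0.816) = 0.816
¬(R ∧ (Q ⊕ Q)) = 1 − 0.816 = 0.184
R ∧ ¬(R ∧ (Q ⊕ Q)) = min(0.873, 0.184) = 0.184
R → R = min(1, 1 − 0.873 + 0.873) = min(1, 1.000) = 1.000
Q ∧ P = min(0.408, 0.588) = 0.408
¬Q = 1 − 0.408 = 0.592
(Q ∧ P) ∧ ¬Q = min(0.408, 0.592) = 0.408
(R → R) → ((Q ∧ P) ∧ ¬Q) = min(1, 1 − 1.000 + 0.408) = min(1, 0.408) = 0.408
¬((R → R) → ((Q ∧ P) ∧ ¬Q)) = 1 − 0.408 = 0.592
(R ∧ ¬(R ∧ (Q ⊕ Q))) ∧ ¬((R → R) → ((Q ∧ P) ∧ ¬Q)) = min(0.184, 0.592) = 0.184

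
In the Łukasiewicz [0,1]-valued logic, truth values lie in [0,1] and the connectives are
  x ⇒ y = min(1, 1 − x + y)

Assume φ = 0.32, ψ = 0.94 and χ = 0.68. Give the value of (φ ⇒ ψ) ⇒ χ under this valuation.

φ ⇒ ψ = min(1, 1 − 0.32 + 0.94) = min(1, 1.62) = 1.00
(φ ⇒ ψ) ⇒ χ = min(1, 1 − 1.00 + 0.68) = min(1, 0.68) = 0.68

0.68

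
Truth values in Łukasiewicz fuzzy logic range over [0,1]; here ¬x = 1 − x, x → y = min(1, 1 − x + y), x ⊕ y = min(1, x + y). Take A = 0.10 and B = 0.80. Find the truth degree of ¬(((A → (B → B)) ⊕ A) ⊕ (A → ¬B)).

0.00

B → B = min(1, 1 − 0.80 + 0.80) = min(1, 1.00) = 1.00
A → (B → B) = min(1, 1 − 0.10 + 1.00) = min(1, 1.90) = 1.00
(A → (B → B)) ⊕ A = min(1, 1.00 + 0.10) = min(1, 1.10) = 1.00
¬B = 1 − 0.80 = 0.20
A → ¬B = min(1, 1 − 0.10 + 0.20) = min(1, 1.10) = 1.00
((A → (B → B)) ⊕ A) ⊕ (A → ¬B) = min(1, 1.00 + 1.00) = min(1, 2.00) = 1.00
¬(((A → (B → B)) ⊕ A) ⊕ (A → ¬B)) = 1 − 1.00 = 0.00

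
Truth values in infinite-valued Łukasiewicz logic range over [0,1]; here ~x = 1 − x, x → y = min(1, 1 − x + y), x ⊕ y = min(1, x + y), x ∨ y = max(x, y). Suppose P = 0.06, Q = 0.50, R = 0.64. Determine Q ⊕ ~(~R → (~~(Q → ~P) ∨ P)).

0.50

~R = 1 − 0.64 = 0.36
~P = 1 − 0.06 = 0.94
Q → ~P = min(1, 1 − 0.50 + 0.94) = min(1, 1.44) = 1.00
~(Q → ~P) = 1 − 1.00 = 0.00
~~(Q → ~P) = 1 − 0.00 = 1.00
~~(Q → ~P) ∨ P = max(1.00, 0.06) = 1.00
~R → (~~(Q → ~P) ∨ P) = min(1, 1 − 0.36 + 1.00) = min(1, 1.64) = 1.00
~(~R → (~~(Q → ~P) ∨ P)) = 1 − 1.00 = 0.00
Q ⊕ ~(~R → (~~(Q → ~P) ∨ P)) = min(1, 0.50 + 0.00) = min(1, 0.50) = 0.50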